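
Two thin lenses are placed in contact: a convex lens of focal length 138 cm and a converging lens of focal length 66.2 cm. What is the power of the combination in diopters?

P₁ = 1/f₁ = 1/(1.38 m) = +0.7246 D; P₂ = 1/f₂ = 1/(0.662 m) = +1.511 D.
For thin lenses in contact, P = P₁ + P₂ = (+0.7246) + (+1.511) = +2.24 D.

P = +2.24 D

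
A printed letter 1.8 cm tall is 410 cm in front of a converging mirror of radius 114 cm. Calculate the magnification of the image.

m = -0.161

f = R/2 = 114/2 = 57.00 cm.
1/d_i = 1/f − 1/d_o = 1/(57.00) − 1/(410) = 0.01510, so d_i = 66.20 cm.
m = −d_i/d_o = −(66.20)/(410) = -0.161.
The image is real, inverted and reduced, in front of the mirror.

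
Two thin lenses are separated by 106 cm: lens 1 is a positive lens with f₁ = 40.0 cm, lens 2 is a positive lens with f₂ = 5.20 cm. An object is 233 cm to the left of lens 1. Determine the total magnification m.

Lens 1: 1/d_i1 = 1/(40.0) − 1/(233) = 0.02071, so d_i1 = 48.29 cm; m₁ = −d_i1/d_o1 = -0.2073.
d_o2 = 106 − (48.29) = 57.71 cm.
Lens 2: 1/d_i2 = 1/(5.20) − 1/(57.71) = 0.1750, so d_i2 = 5.715 cm; m₂ = −d_i2/d_o2 = -0.09903.
m = m₁·m₂ = (-0.2073)(-0.09903) = +0.0205.

m = +0.0205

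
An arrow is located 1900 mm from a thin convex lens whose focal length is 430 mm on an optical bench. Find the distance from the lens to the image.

Thin-lens equation: 1/s_i = 1/f − 1/s_o = 1/(430.0) − 1/(1900) = 0.002326 − 0.0005263 = 0.001799, so s_i = 556 mm.
The image is real, inverted and reduced, on the far side of the lens.

556 mm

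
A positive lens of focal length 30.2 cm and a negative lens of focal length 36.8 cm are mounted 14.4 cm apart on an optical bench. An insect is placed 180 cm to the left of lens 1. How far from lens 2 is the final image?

Lens 1: 1/d_i1 = 1/f₁ − 1/d_o1 = 1/(30.2) − 1/(180) = 0.02756, so d_i1 = 36.29 cm.
The intermediate image is 36.29 cm to the right of lens 1, which lies 21.89 cm to the right of lens 2 — a virtual object — so d_o2 = −21.89 cm.
Lens 2 is diverging, so f₂ = −36.8 cm.
Lens 2: 1/d_i2 = 1/f₂ − 1/d_o2 = 1/(-36.8) − 1/(-21.89) = 0.01851, so d_i2 = 54.0 cm.
The final image is real, 54.0 cm to the right of lens 2 (overall magnification ≈ -0.50).

54.0 cm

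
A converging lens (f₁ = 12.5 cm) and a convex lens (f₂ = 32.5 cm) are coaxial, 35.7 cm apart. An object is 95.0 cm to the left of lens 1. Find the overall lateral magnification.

Lens 1: 1/d_i1 = 1/(12.5) − 1/(95.0) = 0.06947, so d_i1 = 14.39 cm; m₁ = −d_i1/d_o1 = -0.1515.
d_o2 = 35.7 − (14.39) = 21.31 cm.
Lens 2: 1/d_i2 = 1/(32.5) − 1/(21.31) = -0.01616, so d_i2 = -61.89 cm; m₂ = −d_i2/d_o2 = +2.904.
m = m₁·m₂ = (-0.1515)(+2.904) = -0.440.

m = -0.440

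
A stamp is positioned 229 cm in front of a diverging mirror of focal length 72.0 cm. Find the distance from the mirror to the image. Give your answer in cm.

For a diverging mirror, f = -72.0 cm.
Mirror equation: 1/s_i = 1/f − 1/s_o = 1/(-72.00) − 1/(229) = -0.01389 − 0.004367 = -0.01826, so s_i = -54.8 cm.
The image is virtual, upright and reduced, behind the mirror.

54.8 cm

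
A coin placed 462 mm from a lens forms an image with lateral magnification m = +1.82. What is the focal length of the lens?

m = −d_i/d_o ⇒ d_i = −m·d_o = −(+1.82)·(462) = -840.8 mm.
1/f = 1/d_o + 1/d_i = 1/(462) + 1/(-840.8) = 0.0009752, so f = 1030 mm.
Since f is positive, the lens is converging.

f = 1030 mm (converging)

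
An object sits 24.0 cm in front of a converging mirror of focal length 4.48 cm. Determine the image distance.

Mirror equation: 1/q = 1/f − 1/p = 1/(4.480) − 1/(24.0) = 0.2232 − 0.04167 = 0.1815, so q = 5.51 cm.
The image is real, inverted and reduced, in front of the mirror.

5.51 cm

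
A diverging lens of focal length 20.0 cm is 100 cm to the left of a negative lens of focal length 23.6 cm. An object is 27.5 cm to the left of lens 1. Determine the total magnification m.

m = +0.0735

f₁ = −20.0 cm (diverging).
Lens 1: 1/d_i1 = 1/(-20.0) − 1/(27.5) = -0.08636, so d_i1 = -11.58 cm; m₁ = −d_i1/d_o1 = +0.4211.
d_o2 = 100 − (-11.58) = 111.6 cm.
f₂ = −23.6 cm (diverging).
Lens 2: 1/d_i2 = 1/(-23.6) − 1/(111.6) = -0.05133, so d_i2 = -19.48 cm; m₂ = −d_i2/d_o2 = +0.1746.
m = m₁·m₂ = (+0.4211)(+0.1746) = +0.0735.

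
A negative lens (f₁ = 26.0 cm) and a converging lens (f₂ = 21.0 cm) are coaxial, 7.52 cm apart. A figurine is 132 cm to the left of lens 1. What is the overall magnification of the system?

f₁ = −26.0 cm (diverging).
Lens 1: 1/d_i1 = 1/(-26.0) − 1/(132) = -0.04604, so d_i1 = -21.72 cm; m₁ = −d_i1/d_o1 = +0.1645.
d_o2 = 7.52 − (-21.72) = 29.24 cm.
Lens 2: 1/d_i2 = 1/(21.0) − 1/(29.24) = 0.01342, so d_i2 = 74.52 cm; m₂ = −d_i2/d_o2 = -2.549.
m = m₁·m₂ = (+0.1645)(-2.549) = -0.419.

m = -0.419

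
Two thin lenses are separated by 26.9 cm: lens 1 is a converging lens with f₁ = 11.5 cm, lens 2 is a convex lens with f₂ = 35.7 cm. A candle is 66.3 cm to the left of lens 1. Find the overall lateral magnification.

m = -0.330

Lens 1: 1/d_i1 = 1/(11.5) − 1/(66.3) = 0.07187, so d_i1 = 13.91 cm; m₁ = −d_i1/d_o1 = -0.2098.
d_o2 = 26.9 − (13.91) = 12.99 cm.
Lens 2: 1/d_i2 = 1/(35.7) − 1/(12.99) = -0.04897, so d_i2 = -20.42 cm; m₂ = −d_i2/d_o2 = +1.572.
m = m₁·m₂ = (-0.2098)(+1.572) = -0.330.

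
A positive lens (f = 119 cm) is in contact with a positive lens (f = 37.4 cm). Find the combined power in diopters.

P = +3.51 D

P₁ = 1/f₁ = 1/(1.19 m) = +0.8403 D; P₂ = 1/f₂ = 1/(0.374 m) = +2.674 D.
For thin lenses in contact, P = P₁ + P₂ = (+0.8403) + (+2.674) = +3.51 D.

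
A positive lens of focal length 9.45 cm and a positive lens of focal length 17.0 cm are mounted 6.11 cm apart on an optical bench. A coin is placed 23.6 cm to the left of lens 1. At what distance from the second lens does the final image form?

6.16 cm

Lens 1: 1/d_i1 = 1/f₁ − 1/d_o1 = 1/(9.45) − 1/(23.6) = 0.06345, so d_i1 = 15.76 cm.
The intermediate image is 15.76 cm to the right of lens 1, which lies 9.650 cm to the right of lens 2 — a virtual object — so d_o2 = −9.650 cm.
Lens 2: 1/d_i2 = 1/f₂ − 1/d_o2 = 1/(17.0) − 1/(-9.650) = 0.1625, so d_i2 = 6.16 cm.
The final image is real, 6.16 cm to the right of lens 2 (overall magnification ≈ -0.43).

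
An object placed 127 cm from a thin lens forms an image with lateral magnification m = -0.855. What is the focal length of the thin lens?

f = 58.5 cm (converging)

m = −d_i/d_o ⇒ d_i = −m·d_o = −(-0.855)·(127) = 108.6 cm.
1/f = 1/d_o + 1/d_i = 1/(127) + 1/(108.6) = 0.01708, so f = 58.5 cm.
Since f is positive, the thin lens is converging.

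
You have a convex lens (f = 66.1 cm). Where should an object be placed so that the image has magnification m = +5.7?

54.5 cm

m = −d_i/d_o ⇒ d_i = −m·d_o.
1/f = 1/d_o + 1/d_i = 1/d_o − 1/(m·d_o) = (1 − 1/m)/d_o, so d_o = f(1 − 1/m) = (66.10)(1 − 1/(+5.7)) = 54.5 cm.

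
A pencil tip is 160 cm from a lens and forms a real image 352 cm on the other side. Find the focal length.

f = 110 cm (converging)

Real image ⇒ d_i = +352 cm.
1/f = 1/d_o + 1/d_i = 1/(160) + 1/(352) = 0.009091, so f = 110 cm.
Since f is positive, the lens is converging.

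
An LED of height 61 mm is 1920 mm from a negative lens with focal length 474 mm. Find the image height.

For a negative lens, f = -474 mm.
1/d_i = 1/f − 1/d_o = 1/(-474.0) − 1/(1920) = -0.002631, so d_i = -380.2 mm.
m = −d_i/d_o = +0.1980.
|h_i| = |m|·h_o = 0.1980 × 61 = 12.1 mm. The image is virtual, upright and reduced, on the same side as the object.

12.1 mm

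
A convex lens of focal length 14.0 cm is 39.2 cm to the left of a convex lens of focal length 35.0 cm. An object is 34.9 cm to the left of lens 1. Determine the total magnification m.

Lens 1: 1/d_i1 = 1/(14.0) − 1/(34.9) = 0.04278, so d_i1 = 23.38 cm; m₁ = −d_i1/d_o1 = -0.6699.
d_o2 = 39.2 − (23.38) = 15.82 cm.
Lens 2: 1/d_i2 = 1/(35.0) − 1/(15.82) = -0.03464, so d_i2 = -28.87 cm; m₂ = −d_i2/d_o2 = +1.825.
m = m₁·m₂ = (-0.6699)(+1.825) = -1.22.

m = -1.22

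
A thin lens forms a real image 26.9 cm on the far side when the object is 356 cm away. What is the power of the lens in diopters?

d_i = +26.9 cm.
1/f = 1/d_o + 1/d_i = 1/(356) + 1/(26.9) = 0.03998 cm⁻¹.
f = 25.01 cm = 0.2501 m, so P = 1/f = +4.00 D.

P = +4.00 D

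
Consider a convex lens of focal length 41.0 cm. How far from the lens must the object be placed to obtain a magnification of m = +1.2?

6.83 cm

m = −d_i/d_o ⇒ d_i = −m·d_o.
1/f = 1/d_o + 1/d_i = 1/d_o − 1/(m·d_o) = (1 − 1/m)/d_o, so d_o = f(1 − 1/m) = (41.00)(1 − 1/(+1.2)) = 6.83 cm.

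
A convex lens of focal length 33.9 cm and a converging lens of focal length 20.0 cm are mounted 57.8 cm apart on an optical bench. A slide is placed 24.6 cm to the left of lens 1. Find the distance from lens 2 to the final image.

Lens 1: 1/d_i1 = 1/f₁ − 1/d_o1 = 1/(33.9) − 1/(24.6) = -0.01115, so d_i1 = -89.67 cm.
The intermediate image is 89.67 cm to the left of lens 1 (virtual), which is 57.8 − (-89.67) = 147.5 cm to the left of lens 2, so d_o2 = +147.5 cm.
Lens 2: 1/d_i2 = 1/f₂ − 1/d_o2 = 1/(20.0) − 1/(147.5) = 0.04322, so d_i2 = 23.1 cm.
The final image is real, 23.1 cm to the right of lens 2 (overall magnification ≈ -0.57).

23.1 cm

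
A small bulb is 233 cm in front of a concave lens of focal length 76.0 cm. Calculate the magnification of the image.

For a concave lens, f = -76.0 cm.
1/d_i = 1/f − 1/d_o = 1/(-76.00) − 1/(233) = -0.01745, so d_i = -57.31 cm.
m = −d_i/d_o = −(-57.31)/(233) = +0.246.
The image is virtual, upright and reduced, on the same side as the object.

m = +0.246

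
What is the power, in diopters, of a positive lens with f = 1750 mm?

P = +0.571 D

f = 175 cm = 1.75 m.
P = 1/f = 1/(1.75 m) = +0.571 D.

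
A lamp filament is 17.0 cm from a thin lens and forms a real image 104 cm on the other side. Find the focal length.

f = 14.6 cm (converging)

Real image ⇒ d_i = +104 cm.
1/f = 1/d_o + 1/d_i = 1/(17.0) + 1/(104) = 0.06844, so f = 14.6 cm.
Since f is positive, the thin lens is converging.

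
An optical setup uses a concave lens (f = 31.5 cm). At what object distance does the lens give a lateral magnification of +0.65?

17.0 cm

For a concave lens, f = -31.5 cm.
m = −d_i/d_o ⇒ d_i = −m·d_o.
1/f = 1/d_o + 1/d_i = 1/d_o − 1/(m·d_o) = (1 − 1/m)/d_o, so d_o = f(1 − 1/m) = (-31.50)(1 − 1/(+0.65)) = 17.0 cm.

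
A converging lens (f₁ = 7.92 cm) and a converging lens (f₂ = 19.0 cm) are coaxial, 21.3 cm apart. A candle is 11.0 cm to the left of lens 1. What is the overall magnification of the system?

m = -1.88

Lens 1: 1/d_i1 = 1/(7.92) − 1/(11.0) = 0.03535, so d_i1 = 28.29 cm; m₁ = −d_i1/d_o1 = -2.572.
d_o2 = 21.3 − (28.29) = -6.990 cm (virtual object).
Lens 2: 1/d_i2 = 1/(19.0) − 1/(-6.990) = 0.1957, so d_i2 = 5.110 cm; m₂ = −d_i2/d_o2 = +0.7311.
m = m₁·m₂ = (-2.572)(+0.7311) = -1.88.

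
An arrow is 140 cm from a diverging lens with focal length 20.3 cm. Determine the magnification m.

m = +0.127

For a diverging lens, f = -20.3 cm.
1/d_i = 1/f − 1/d_o = 1/(-20.30) − 1/(140) = -0.05640, so d_i = -17.73 cm.
m = −d_i/d_o = −(-17.73)/(140) = +0.127.
The image is virtual, upright and reduced, on the same side as the object.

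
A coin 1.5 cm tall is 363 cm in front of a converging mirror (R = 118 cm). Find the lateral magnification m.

m = -0.194

f = R/2 = 118/2 = 59.00 cm.
1/d_i = 1/f − 1/d_o = 1/(59.00) − 1/(363) = 0.01419, so d_i = 70.45 cm.
m = −d_i/d_o = −(70.45)/(363) = -0.194.
The image is real, inverted and reduced, in front of the mirror.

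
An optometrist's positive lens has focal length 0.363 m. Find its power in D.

P = 1/f = 1/(0.363 m) = +2.75 D.

P = +2.75 D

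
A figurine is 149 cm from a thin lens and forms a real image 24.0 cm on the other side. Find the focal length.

f = 20.7 cm (converging)

Real image ⇒ d_i = +24.0 cm.
1/f = 1/d_o + 1/d_i = 1/(149) + 1/(24.0) = 0.04838, so f = 20.7 cm.
Since f is positive, the thin lens is converging.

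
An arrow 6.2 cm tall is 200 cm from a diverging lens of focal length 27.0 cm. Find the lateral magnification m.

For a diverging lens, f = -27.0 cm.
1/d_i = 1/f − 1/d_o = 1/(-27.00) − 1/(200) = -0.04204, so d_i = -23.79 cm.
m = −d_i/d_o = −(-23.79)/(200) = +0.119.
The image is virtual, upright and reduced, on the same side as the object.

m = +0.119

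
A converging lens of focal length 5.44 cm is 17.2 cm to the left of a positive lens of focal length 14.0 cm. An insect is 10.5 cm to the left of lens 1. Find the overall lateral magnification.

Lens 1: 1/d_i1 = 1/(5.44) − 1/(10.5) = 0.08859, so d_i1 = 11.29 cm; m₁ = −d_i1/d_o1 = -1.075.
d_o2 = 17.2 − (11.29) = 5.910 cm.
Lens 2: 1/d_i2 = 1/(14.0) − 1/(5.910) = -0.09778, so d_i2 = -10.23 cm; m₂ = −d_i2/d_o2 = +1.731.
m = m₁·m₂ = (-1.075)(+1.731) = -1.86.

m = -1.86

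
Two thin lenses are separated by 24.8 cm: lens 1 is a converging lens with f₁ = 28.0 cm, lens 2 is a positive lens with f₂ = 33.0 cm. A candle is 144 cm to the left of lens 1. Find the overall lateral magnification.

Lens 1: 1/d_i1 = 1/(28.0) − 1/(144) = 0.02877, so d_i1 = 34.76 cm; m₁ = −d_i1/d_o1 = -0.2414.
d_o2 = 24.8 − (34.76) = -9.960 cm (virtual object).
Lens 2: 1/d_i2 = 1/(33.0) − 1/(-9.960) = 0.1307, so d_i2 = 7.651 cm; m₂ = −d_i2/d_o2 = +0.7682.
m = m₁·m₂ = (-0.2414)(+0.7682) = -0.185.

m = -0.185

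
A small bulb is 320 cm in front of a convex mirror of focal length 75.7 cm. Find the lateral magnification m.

For a convex mirror, f = -75.7 cm.
1/d_i = 1/f − 1/d_o = 1/(-75.70) − 1/(320) = -0.01634, so d_i = -61.22 cm.
m = −d_i/d_o = −(-61.22)/(320) = +0.191.
The image is virtual, upright and reduced, behind the mirror.

m = +0.191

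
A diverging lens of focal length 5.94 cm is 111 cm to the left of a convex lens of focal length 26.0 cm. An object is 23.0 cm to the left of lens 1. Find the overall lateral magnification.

f₁ = −5.94 cm (diverging).
Lens 1: 1/d_i1 = 1/(-5.94) − 1/(23.0) = -0.2118, so d_i1 = -4.721 cm; m₁ = −d_i1/d_o1 = +0.2053.
d_o2 = 111 − (-4.721) = 115.7 cm.
Lens 2: 1/d_i2 = 1/(26.0) − 1/(115.7) = 0.02982, so d_i2 = 33.54 cm; m₂ = −d_i2/d_o2 = -0.2899.
m = m₁·m₂ = (+0.2053)(-0.2899) = -0.0595.

m = -0.0595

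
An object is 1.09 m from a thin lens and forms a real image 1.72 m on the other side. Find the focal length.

Real image ⇒ d_i = +1.72 m.
1/f = 1/d_o + 1/d_i = 1/(1.09) + 1/(1.72) = 1.499, so f = 0.667 m.
Since f is positive, the thin lens is converging.

f = 0.667 m (converging)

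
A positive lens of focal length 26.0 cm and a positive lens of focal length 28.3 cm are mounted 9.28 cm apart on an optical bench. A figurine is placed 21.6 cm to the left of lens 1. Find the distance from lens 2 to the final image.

35.7 cm

Lens 1: 1/d_i1 = 1/f₁ − 1/d_o1 = 1/(26.0) − 1/(21.6) = -0.007835, so d_i1 = -127.6 cm.
The intermediate image is 127.6 cm to the left of lens 1 (virtual), which is 9.28 − (-127.6) = 136.9 cm to the left of lens 2, so d_o2 = +136.9 cm.
Lens 2: 1/d_i2 = 1/f₂ − 1/d_o2 = 1/(28.3) − 1/(136.9) = 0.02803, so d_i2 = 35.7 cm.
The final image is real, 35.7 cm to the right of lens 2 (overall magnification ≈ -1.5).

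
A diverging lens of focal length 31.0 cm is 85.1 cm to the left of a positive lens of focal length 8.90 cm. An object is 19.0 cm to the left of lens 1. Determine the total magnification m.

f₁ = −31.0 cm (diverging).
Lens 1: 1/d_i1 = 1/(-31.0) − 1/(19.0) = -0.08489, so d_i1 = -11.78 cm; m₁ = −d_i1/d_o1 = +0.6200.
d_o2 = 85.1 − (-11.78) = 96.88 cm.
Lens 2: 1/d_i2 = 1/(8.90) − 1/(96.88) = 0.1020, so d_i2 = 9.800 cm; m₂ = −d_i2/d_o2 = -0.1012.
m = m₁·m₂ = (+0.6200)(-0.1012) = -0.0627.

m = -0.0627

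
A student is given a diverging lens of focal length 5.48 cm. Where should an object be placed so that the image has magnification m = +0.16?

For a diverging lens, f = -5.48 cm.
m = −d_i/d_o ⇒ d_i = −m·d_o.
1/f = 1/d_o + 1/d_i = 1/d_o − 1/(m·d_o) = (1 − 1/m)/d_o, so d_o = f(1 − 1/m) = (-5.480)(1 − 1/(+0.16)) = 28.8 cm.

28.8 cm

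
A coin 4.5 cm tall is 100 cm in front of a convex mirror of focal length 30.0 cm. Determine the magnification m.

m = +0.231

For a convex mirror, f = -30.0 cm.
1/d_i = 1/f − 1/d_o = 1/(-30.00) − 1/(100) = -0.04333, so d_i = -23.08 cm.
m = −d_i/d_o = −(-23.08)/(100) = +0.231.
The image is virtual, upright and reduced, behind the mirror.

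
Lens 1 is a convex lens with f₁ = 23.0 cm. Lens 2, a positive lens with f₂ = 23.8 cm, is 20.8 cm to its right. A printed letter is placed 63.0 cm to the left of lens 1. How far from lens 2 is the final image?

Lens 1: 1/d_i1 = 1/f₁ − 1/d_o1 = 1/(23.0) − 1/(63.0) = 0.02761, so d_i1 = 36.23 cm.
The intermediate image is 36.23 cm to the right of lens 1, which lies 15.43 cm to the right of lens 2 — a virtual object — so d_o2 = −15.43 cm.
Lens 2: 1/d_i2 = 1/f₂ − 1/d_o2 = 1/(23.8) − 1/(-15.43) = 0.1068, so d_i2 = 9.36 cm.
The final image is real, 9.36 cm to the right of lens 2 (overall magnification ≈ -0.35).

9.36 cm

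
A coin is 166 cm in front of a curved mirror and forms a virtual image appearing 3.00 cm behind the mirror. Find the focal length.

f = -3.06 cm (convex)

Virtual image ⇒ d_i = −3.00 cm.
1/f = 1/d_o + 1/d_i = 1/(166) + 1/(-3.00) = -0.3273, so f = -3.06 cm.
Since f is negative, the curved mirror is convex.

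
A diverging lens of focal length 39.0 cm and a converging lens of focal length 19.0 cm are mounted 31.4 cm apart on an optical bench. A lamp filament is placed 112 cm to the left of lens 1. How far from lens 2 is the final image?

Lens 1 is diverging, so f₁ = −39.0 cm.
Lens 1: 1/d_i1 = 1/f₁ − 1/d_o1 = 1/(-39.0) − 1/(112) = -0.03457, so d_i1 = -28.93 cm.
The intermediate image is 28.93 cm to the left of lens 1 (virtual), which is 31.4 − (-28.93) = 60.33 cm to the left of lens 2, so d_o2 = +60.33 cm.
Lens 2: 1/d_i2 = 1/f₂ − 1/d_o2 = 1/(19.0) − 1/(60.33) = 0.03606, so d_i2 = 27.7 cm.
The final image is real, 27.7 cm to the right of lens 2 (overall magnification ≈ -0.12).

27.7 cm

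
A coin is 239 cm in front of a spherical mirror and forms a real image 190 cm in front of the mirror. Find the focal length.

Real image ⇒ d_i = +190 cm.
1/f = 1/d_o + 1/d_i = 1/(239) + 1/(190) = 0.009447, so f = 106 cm.
Since f is positive, the spherical mirror is concave.

f = 106 cm (concave)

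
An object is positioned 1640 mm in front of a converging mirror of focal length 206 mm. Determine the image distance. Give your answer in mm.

Mirror equation: 1/d_i = 1/f − 1/d_o = 1/(206.0) − 1/(1640) = 0.004854 − 0.0006098 = 0.004245, so d_i = 236 mm.
The image is real, inverted and reduced, in front of the mirror.

236 mm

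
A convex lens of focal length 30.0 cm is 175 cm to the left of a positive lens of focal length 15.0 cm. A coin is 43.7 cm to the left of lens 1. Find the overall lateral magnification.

m = +0.511

Lens 1: 1/d_i1 = 1/(30.0) − 1/(43.7) = 0.01045, so d_i1 = 95.69 cm; m₁ = −d_i1/d_o1 = -2.190.
d_o2 = 175 − (95.69) = 79.31 cm.
Lens 2: 1/d_i2 = 1/(15.0) − 1/(79.31) = 0.05406, so d_i2 = 18.50 cm; m₂ = −d_i2/d_o2 = -0.2332.
m = m₁·m₂ = (-2.190)(-0.2332) = +0.511.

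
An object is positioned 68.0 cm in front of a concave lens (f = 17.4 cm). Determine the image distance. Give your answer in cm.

For a concave lens, f = -17.4 cm.
Thin-lens equation: 1/v = 1/f − 1/u = 1/(-17.40) − 1/(68.0) = -0.05747 − 0.01471 = -0.07218, so v = -13.9 cm.
The image is virtual, upright and reduced, on the same side as the object.

13.9 cm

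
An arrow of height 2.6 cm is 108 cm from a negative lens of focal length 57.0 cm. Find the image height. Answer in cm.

For a negative lens, f = -57.0 cm.
1/d_i = 1/f − 1/d_o = 1/(-57.00) − 1/(108) = -0.02680, so d_i = -37.31 cm.
m = −d_i/d_o = +0.3455.
|h_i| = |m|·h_o = 0.3455 × 2.6 = 0.898 cm. The image is virtual, upright and reduced, on the same side as the object.

0.898 cm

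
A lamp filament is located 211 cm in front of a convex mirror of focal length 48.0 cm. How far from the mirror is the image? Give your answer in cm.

For a convex mirror, f = -48.0 cm.
Mirror equation: 1/v = 1/f − 1/u = 1/(-48.00) − 1/(211) = -0.02083 − 0.004739 = -0.02557, so v = -39.1 cm.
The image is virtual, upright and reduced, behind the mirror.

39.1 cm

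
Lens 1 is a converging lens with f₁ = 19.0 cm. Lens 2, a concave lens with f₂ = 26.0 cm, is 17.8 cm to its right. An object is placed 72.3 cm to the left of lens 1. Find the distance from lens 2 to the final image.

11.5 cm

Lens 1: 1/d_i1 = 1/f₁ − 1/d_o1 = 1/(19.0) − 1/(72.3) = 0.03880, so d_i1 = 25.77 cm.
The intermediate image is 25.77 cm to the right of lens 1, which lies 7.970 cm to the right of lens 2 — a virtual object — so d_o2 = −7.970 cm.
Lens 2 is diverging, so f₂ = −26.0 cm.
Lens 2: 1/d_i2 = 1/f₂ − 1/d_o2 = 1/(-26.0) − 1/(-7.970) = 0.08701, so d_i2 = 11.5 cm.
The final image is real, 11.5 cm to the right of lens 2 (overall magnification ≈ -0.51).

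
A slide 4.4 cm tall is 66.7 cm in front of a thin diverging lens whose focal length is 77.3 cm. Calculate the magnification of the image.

m = +0.537

For a diverging lens, f = -77.3 cm.
1/d_i = 1/f − 1/d_o = 1/(-77.30) − 1/(66.7) = -0.02793, so d_i = -35.80 cm.
m = −d_i/d_o = −(-35.80)/(66.7) = +0.537.
The image is virtual, upright and reduced, on the same side as the object.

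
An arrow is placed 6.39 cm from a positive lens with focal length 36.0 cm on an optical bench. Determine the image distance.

Lens equation: 1/d_i = 1/f − 1/d_o = 1/(36.00) − 1/(6.39) = 0.02778 − 0.1565 = -0.1287, so d_i = -7.77 cm.
The image is virtual, upright and enlarged, on the same side as the object.

7.77 cm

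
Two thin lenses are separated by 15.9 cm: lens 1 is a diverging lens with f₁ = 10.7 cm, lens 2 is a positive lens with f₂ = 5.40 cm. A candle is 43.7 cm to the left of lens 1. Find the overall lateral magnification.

m = -0.0556

f₁ = −10.7 cm (diverging).
Lens 1: 1/d_i1 = 1/(-10.7) − 1/(43.7) = -0.1163, so d_i1 = -8.595 cm; m₁ = −d_i1/d_o1 = +0.1967.
d_o2 = 15.9 − (-8.595) = 24.50 cm.
Lens 2: 1/d_i2 = 1/(5.40) − 1/(24.50) = 0.1444, so d_i2 = 6.927 cm; m₂ = −d_i2/d_o2 = -0.2827.
m = m₁·m₂ = (+0.1967)(-0.2827) = -0.0556.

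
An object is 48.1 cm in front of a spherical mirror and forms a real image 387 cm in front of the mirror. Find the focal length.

f = 42.8 cm (concave)

Real image ⇒ d_i = +387 cm.
1/f = 1/d_o + 1/d_i = 1/(48.1) + 1/(387) = 0.02337, so f = 42.8 cm.
Since f is positive, the spherical mirror is concave.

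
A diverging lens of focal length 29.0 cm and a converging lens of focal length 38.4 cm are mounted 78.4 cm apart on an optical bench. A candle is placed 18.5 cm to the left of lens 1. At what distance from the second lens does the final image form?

Lens 1 is diverging, so f₁ = −29.0 cm.
Lens 1: 1/d_i1 = 1/f₁ − 1/d_o1 = 1/(-29.0) − 1/(18.5) = -0.08854, so d_i1 = -11.29 cm.
The intermediate image is 11.29 cm to the left of lens 1 (virtual), which is 78.4 − (-11.29) = 89.69 cm to the left of lens 2, so d_o2 = +89.69 cm.
Lens 2: 1/d_i2 = 1/f₂ − 1/d_o2 = 1/(38.4) − 1/(89.69) = 0.01489, so d_i2 = 67.1 cm.
The final image is real, 67.1 cm to the right of lens 2 (overall magnification ≈ -0.46).

67.1 cm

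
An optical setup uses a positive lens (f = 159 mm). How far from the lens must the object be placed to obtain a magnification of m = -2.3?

m = −d_i/d_o ⇒ d_i = −m·d_o.
1/f = 1/d_o + 1/d_i = 1/d_o − 1/(m·d_o) = (1 − 1/m)/d_o, so d_o = f(1 − 1/m) = (159.0)(1 − 1/(-2.3)) = 228 mm.

228 mm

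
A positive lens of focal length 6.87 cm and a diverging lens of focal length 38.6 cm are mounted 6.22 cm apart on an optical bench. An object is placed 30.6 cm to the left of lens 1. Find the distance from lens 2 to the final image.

2.83 cm

Lens 1: 1/d_i1 = 1/f₁ − 1/d_o1 = 1/(6.87) − 1/(30.6) = 0.1129, so d_i1 = 8.859 cm.
The intermediate image is 8.859 cm to the right of lens 1, which lies 2.639 cm to the right of lens 2 — a virtual object — so d_o2 = −2.639 cm.
Lens 2 is diverging, so f₂ = −38.6 cm.
Lens 2: 1/d_i2 = 1/f₂ − 1/d_o2 = 1/(-38.6) − 1/(-2.639) = 0.3530, so d_i2 = 2.83 cm.
The final image is real, 2.83 cm to the right of lens 2 (overall magnification ≈ -0.31).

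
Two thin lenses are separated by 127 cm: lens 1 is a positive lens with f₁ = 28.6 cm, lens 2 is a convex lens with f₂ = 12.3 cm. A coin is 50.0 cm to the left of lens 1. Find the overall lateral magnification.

m = +0.343

Lens 1: 1/d_i1 = 1/(28.6) − 1/(50.0) = 0.01497, so d_i1 = 66.82 cm; m₁ = −d_i1/d_o1 = -1.336.
d_o2 = 127 − (66.82) = 60.18 cm.
Lens 2: 1/d_i2 = 1/(12.3) − 1/(60.18) = 0.06468, so d_i2 = 15.46 cm; m₂ = −d_i2/d_o2 = -0.2569.
m = m₁·m₂ = (-1.336)(-0.2569) = +0.343.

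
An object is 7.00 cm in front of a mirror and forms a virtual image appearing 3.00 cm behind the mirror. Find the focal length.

f = -5.25 cm (convex)

Virtual image ⇒ d_i = −3.00 cm.
1/f = 1/d_o + 1/d_i = 1/(7.00) + 1/(-3.00) = -0.1905, so f = -5.25 cm.
Since f is negative, the mirror is convex.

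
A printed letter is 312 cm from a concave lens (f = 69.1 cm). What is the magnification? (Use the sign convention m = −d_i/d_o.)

m = +0.181

For a concave lens, f = -69.1 cm.
1/d_i = 1/f − 1/d_o = 1/(-69.10) − 1/(312) = -0.01768, so d_i = -56.57 cm.
m = −d_i/d_o = −(-56.57)/(312) = +0.181.
The image is virtual, upright and reduced, on the same side as the object.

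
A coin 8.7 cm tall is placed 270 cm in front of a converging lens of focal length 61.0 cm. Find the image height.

2.54 cm

1/d_i = 1/f − 1/d_o = 1/(61.00) − 1/(270) = 0.01269, so d_i = 78.80 cm.
m = −d_i/d_o = -0.2919.
|h_i| = |m|·h_o = 0.2919 × 8.7 = 2.54 cm. The image is real, inverted and reduced, on the far side of the lens.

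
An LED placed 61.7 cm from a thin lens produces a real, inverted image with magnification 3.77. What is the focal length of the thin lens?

f = 48.8 cm (converging)

m = −d_i/d_o ⇒ d_i = −m·d_o = −(-3.77)·(61.7) = 232.6 cm.
1/f = 1/d_o + 1/d_i = 1/(61.7) + 1/(232.6) = 0.02051, so f = 48.8 cm.
Since f is positive, the thin lens is converging.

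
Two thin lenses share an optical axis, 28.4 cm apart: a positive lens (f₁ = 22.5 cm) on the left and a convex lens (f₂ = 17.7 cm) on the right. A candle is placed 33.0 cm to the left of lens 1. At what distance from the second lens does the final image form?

12.5 cm

Lens 1: 1/d_i1 = 1/f₁ − 1/d_o1 = 1/(22.5) − 1/(33.0) = 0.01414, so d_i1 = 70.71 cm.
The intermediate image is 70.71 cm to the right of lens 1, which lies 42.31 cm to the right of lens 2 — a virtual object — so d_o2 = −42.31 cm.
Lens 2: 1/d_i2 = 1/f₂ − 1/d_o2 = 1/(17.7) − 1/(-42.31) = 0.08013, so d_i2 = 12.5 cm.
The final image is real, 12.5 cm to the right of lens 2 (overall magnification ≈ -0.63).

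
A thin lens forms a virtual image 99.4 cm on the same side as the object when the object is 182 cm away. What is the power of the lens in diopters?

Virtual image ⇒ d_i = −99.4 cm.
1/f = 1/d_o + 1/d_i = 1/(182) + 1/(-99.4) = -0.004566 cm⁻¹.
f = -219.0 cm = -2.190 m, so P = 1/f = -0.457 D.

P = -0.457 D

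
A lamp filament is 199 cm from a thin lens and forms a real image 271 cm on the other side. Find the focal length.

f = 115 cm (converging)

Real image ⇒ d_i = +271 cm.
1/f = 1/d_o + 1/d_i = 1/(199) + 1/(271) = 0.008715, so f = 115 cm.
Since f is positive, the thin lens is converging.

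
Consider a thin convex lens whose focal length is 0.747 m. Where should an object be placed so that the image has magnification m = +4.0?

m = −d_i/d_o ⇒ d_i = −m·d_o.
1/f = 1/d_o + 1/d_i = 1/d_o − 1/(m·d_o) = (1 − 1/m)/d_o, so d_o = f(1 − 1/m) = (0.7470)(1 − 1/(+4.0)) = 0.560 m.

0.560 m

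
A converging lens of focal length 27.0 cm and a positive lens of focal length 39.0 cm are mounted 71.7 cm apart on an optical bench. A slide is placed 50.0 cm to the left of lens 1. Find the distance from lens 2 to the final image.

19.5 cm

Lens 1: 1/d_i1 = 1/f₁ − 1/d_o1 = 1/(27.0) − 1/(50.0) = 0.01704, so d_i1 = 58.70 cm.
The intermediate image is 58.70 cm to the right of lens 1, which is 71.7 − (58.70) = 13.00 cm to the left of lens 2, so d_o2 = +13.00 cm.
Lens 2: 1/d_i2 = 1/f₂ − 1/d_o2 = 1/(39.0) − 1/(13.00) = -0.05128, so d_i2 = -19.5 cm.
The final image is virtual, 19.5 cm to the left of lens 2 (overall magnification ≈ -1.8).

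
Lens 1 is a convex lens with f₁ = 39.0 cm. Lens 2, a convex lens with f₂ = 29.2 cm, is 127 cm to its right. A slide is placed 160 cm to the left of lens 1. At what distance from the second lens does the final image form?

47.6 cm

Lens 1: 1/d_i1 = 1/f₁ − 1/d_o1 = 1/(39.0) − 1/(160) = 0.01939, so d_i1 = 51.57 cm.
The intermediate image is 51.57 cm to the right of lens 1, which is 127 − (51.57) = 75.43 cm to the left of lens 2, so d_o2 = +75.43 cm.
Lens 2: 1/d_i2 = 1/f₂ − 1/d_o2 = 1/(29.2) − 1/(75.43) = 0.02099, so d_i2 = 47.6 cm.
The final image is real, 47.6 cm to the right of lens 2 (overall magnification ≈ 0.20).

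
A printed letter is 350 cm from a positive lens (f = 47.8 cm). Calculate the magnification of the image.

m = -0.158

1/d_i = 1/f − 1/d_o = 1/(47.80) − 1/(350) = 0.01806, so d_i = 55.36 cm.
m = −d_i/d_o = −(55.36)/(350) = -0.158.
The image is real, inverted and reduced, on the far side of the lens.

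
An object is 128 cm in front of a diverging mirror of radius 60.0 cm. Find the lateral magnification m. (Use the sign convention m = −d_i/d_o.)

m = +0.190

f = R/2 = 60.0/2 = 30.00 cm; for a diverging mirror, f = -30.00 cm.
1/d_i = 1/f − 1/d_o = 1/(-30.00) − 1/(128) = -0.04115, so d_i = -24.30 cm.
m = −d_i/d_o = −(-24.30)/(128) = +0.190.
The image is virtual, upright and reduced, behind the mirror.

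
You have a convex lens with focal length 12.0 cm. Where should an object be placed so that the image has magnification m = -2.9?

16.1 cm

m = −d_i/d_o ⇒ d_i = −m·d_o.
1/f = 1/d_o + 1/d_i = 1/d_o − 1/(m·d_o) = (1 − 1/m)/d_o, so d_o = f(1 − 1/m) = (12.00)(1 − 1/(-2.9)) = 16.1 cm.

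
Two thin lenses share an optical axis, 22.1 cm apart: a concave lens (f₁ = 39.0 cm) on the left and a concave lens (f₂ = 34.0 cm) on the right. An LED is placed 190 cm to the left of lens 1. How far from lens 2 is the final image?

Lens 1 is diverging, so f₁ = −39.0 cm.
Lens 1: 1/d_i1 = 1/f₁ − 1/d_o1 = 1/(-39.0) − 1/(190) = -0.03090, so d_i1 = -32.36 cm.
The intermediate image is 32.36 cm to the left of lens 1 (virtual), which is 22.1 − (-32.36) = 54.46 cm to the left of lens 2, so d_o2 = +54.46 cm.
Lens 2 is diverging, so f₂ = −34.0 cm.
Lens 2: 1/d_i2 = 1/f₂ − 1/d_o2 = 1/(-34.0) − 1/(54.46) = -0.04777, so d_i2 = -20.9 cm.
The final image is virtual, 20.9 cm to the left of lens 2 (overall magnification ≈ 0.065).

20.9 cm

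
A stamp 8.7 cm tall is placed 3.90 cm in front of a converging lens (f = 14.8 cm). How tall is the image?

11.8 cm

1/d_i = 1/f − 1/d_o = 1/(14.80) − 1/(3.90) = -0.1888, so d_i = -5.295 cm.
m = −d_i/d_o = +1.358.
|h_i| = |m|·h_o = 1.358 × 8.7 = 11.8 cm. The image is virtual, upright and enlarged, on the same side as the object.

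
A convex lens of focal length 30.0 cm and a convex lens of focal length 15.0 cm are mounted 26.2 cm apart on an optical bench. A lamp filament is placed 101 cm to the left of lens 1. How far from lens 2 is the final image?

7.85 cm

Lens 1: 1/d_i1 = 1/f₁ − 1/d_o1 = 1/(30.0) − 1/(101) = 0.02343, so d_i1 = 42.68 cm.
The intermediate image is 42.68 cm to the right of lens 1, which lies 16.48 cm to the right of lens 2 — a virtual object — so d_o2 = −16.48 cm.
Lens 2: 1/d_i2 = 1/f₂ − 1/d_o2 = 1/(15.0) − 1/(-16.48) = 0.1273, so d_i2 = 7.85 cm.
The final image is real, 7.85 cm to the right of lens 2 (overall magnification ≈ -0.20).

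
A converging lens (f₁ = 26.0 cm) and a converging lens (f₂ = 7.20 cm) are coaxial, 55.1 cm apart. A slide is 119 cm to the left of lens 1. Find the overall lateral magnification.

m = +0.138

Lens 1: 1/d_i1 = 1/(26.0) − 1/(119) = 0.03006, so d_i1 = 33.27 cm; m₁ = −d_i1/d_o1 = -0.2796.
d_o2 = 55.1 − (33.27) = 21.83 cm.
Lens 2: 1/d_i2 = 1/(7.20) − 1/(21.83) = 0.09308, so d_i2 = 10.74 cm; m₂ = −d_i2/d_o2 = -0.4921.
m = m₁·m₂ = (-0.2796)(-0.4921) = +0.138.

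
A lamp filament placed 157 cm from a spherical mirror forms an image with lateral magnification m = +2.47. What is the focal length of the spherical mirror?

f = 264 cm (concave)

m = −d_i/d_o ⇒ d_i = −m·d_o = −(+2.47)·(157) = -387.8 cm.
1/f = 1/d_o + 1/d_i = 1/(157) + 1/(-387.8) = 0.003791, so f = 264 cm.
Since f is positive, the spherical mirror is concave.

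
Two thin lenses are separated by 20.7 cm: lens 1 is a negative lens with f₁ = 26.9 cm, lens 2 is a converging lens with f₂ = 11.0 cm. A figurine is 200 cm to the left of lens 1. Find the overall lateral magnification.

m = -0.0390

f₁ = −26.9 cm (diverging).
Lens 1: 1/d_i1 = 1/(-26.9) − 1/(200) = -0.04217, so d_i1 = -23.71 cm; m₁ = −d_i1/d_o1 = +0.1186.
d_o2 = 20.7 − (-23.71) = 44.41 cm.
Lens 2: 1/d_i2 = 1/(11.0) − 1/(44.41) = 0.06839, so d_i2 = 14.62 cm; m₂ = −d_i2/d_o2 = -0.3292.
m = m₁·m₂ = (+0.1186)(-0.3292) = -0.0390.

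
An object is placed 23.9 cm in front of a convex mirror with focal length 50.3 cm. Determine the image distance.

For a convex mirror, f = -50.3 cm.
Mirror equation: 1/q = 1/f − 1/p = 1/(-50.30) − 1/(23.9) = -0.01988 − 0.04184 = -0.06172, so q = -16.2 cm.
The image is virtual, upright and reduced, behind the mirror.

16.2 cm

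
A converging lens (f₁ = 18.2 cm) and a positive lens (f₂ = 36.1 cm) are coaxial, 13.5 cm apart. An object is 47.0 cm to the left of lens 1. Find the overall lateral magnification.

Lens 1: 1/d_i1 = 1/(18.2) − 1/(47.0) = 0.03367, so d_i1 = 29.70 cm; m₁ = −d_i1/d_o1 = -0.6319.
d_o2 = 13.5 − (29.70) = -16.20 cm (virtual object).
Lens 2: 1/d_i2 = 1/(36.1) − 1/(-16.20) = 0.08943, so d_i2 = 11.18 cm; m₂ = −d_i2/d_o2 = +0.6902.
m = m₁·m₂ = (-0.6319)(+0.6902) = -0.436.

m = -0.436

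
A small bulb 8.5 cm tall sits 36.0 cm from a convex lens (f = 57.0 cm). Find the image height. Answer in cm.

23.1 cm

1/d_i = 1/f − 1/d_o = 1/(57.00) − 1/(36.0) = -0.01023, so d_i = -97.71 cm.
m = −d_i/d_o = +2.714.
|h_i| = |m|·h_o = 2.714 × 8.5 = 23.1 cm. The image is virtual, upright and enlarged, on the same side as the object.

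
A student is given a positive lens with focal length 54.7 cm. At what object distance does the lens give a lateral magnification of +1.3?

12.6 cm

m = −d_i/d_o ⇒ d_i = −m·d_o.
1/f = 1/d_o + 1/d_i = 1/d_o − 1/(m·d_o) = (1 − 1/m)/d_o, so d_o = f(1 − 1/m) = (54.70)(1 − 1/(+1.3)) = 12.6 cm.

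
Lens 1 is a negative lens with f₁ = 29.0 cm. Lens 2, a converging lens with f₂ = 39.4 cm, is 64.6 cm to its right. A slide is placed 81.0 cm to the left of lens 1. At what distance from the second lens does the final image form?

72.7 cm

Lens 1 is diverging, so f₁ = −29.0 cm.
Lens 1: 1/d_i1 = 1/f₁ − 1/d_o1 = 1/(-29.0) − 1/(81.0) = -0.04683, so d_i1 = -21.35 cm.
The intermediate image is 21.35 cm to the left of lens 1 (virtual), which is 64.6 − (-21.35) = 85.95 cm to the left of lens 2, so d_o2 = +85.95 cm.
Lens 2: 1/d_i2 = 1/f₂ − 1/d_o2 = 1/(39.4) − 1/(85.95) = 0.01375, so d_i2 = 72.7 cm.
The final image is real, 72.7 cm to the right of lens 2 (overall magnification ≈ -0.22).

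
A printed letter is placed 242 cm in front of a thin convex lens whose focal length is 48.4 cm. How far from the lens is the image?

Thin-lens equation: 1/d_i = 1/f − 1/d_o = 1/(48.40) − 1/(242) = 0.02066 − 0.004132 = 0.01653, so d_i = 60.5 cm.
The image is real, inverted and reduced, on the far side of the lens.

60.5 cm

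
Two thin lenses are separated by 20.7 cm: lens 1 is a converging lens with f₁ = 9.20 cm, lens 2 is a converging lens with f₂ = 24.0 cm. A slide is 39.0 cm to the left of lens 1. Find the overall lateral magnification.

Lens 1: 1/d_i1 = 1/(9.20) − 1/(39.0) = 0.08305, so d_i1 = 12.04 cm; m₁ = −d_i1/d_o1 = -0.3087.
d_o2 = 20.7 − (12.04) = 8.660 cm.
Lens 2: 1/d_i2 = 1/(24.0) − 1/(8.660) = -0.07381, so d_i2 = -13.55 cm; m₂ = −d_i2/d_o2 = +1.565.
m = m₁·m₂ = (-0.3087)(+1.565) = -0.483.

m = -0.483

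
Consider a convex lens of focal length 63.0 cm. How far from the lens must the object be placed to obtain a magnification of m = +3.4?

44.5 cm

m = −d_i/d_o ⇒ d_i = −m·d_o.
1/f = 1/d_o + 1/d_i = 1/d_o − 1/(m·d_o) = (1 − 1/m)/d_o, so d_o = f(1 − 1/m) = (63.00)(1 − 1/(+3.4)) = 44.5 cm.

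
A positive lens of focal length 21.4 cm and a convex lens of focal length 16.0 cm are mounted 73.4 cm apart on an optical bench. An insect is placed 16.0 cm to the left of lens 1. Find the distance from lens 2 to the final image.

18.1 cm

Lens 1: 1/d_i1 = 1/f₁ − 1/d_o1 = 1/(21.4) − 1/(16.0) = -0.01577, so d_i1 = -63.41 cm.
The intermediate image is 63.41 cm to the left of lens 1 (virtual), which is 73.4 − (-63.41) = 136.8 cm to the left of lens 2, so d_o2 = +136.8 cm.
Lens 2: 1/d_i2 = 1/f₂ − 1/d_o2 = 1/(16.0) − 1/(136.8) = 0.05519, so d_i2 = 18.1 cm.
The final image is real, 18.1 cm to the right of lens 2 (overall magnification ≈ -0.52).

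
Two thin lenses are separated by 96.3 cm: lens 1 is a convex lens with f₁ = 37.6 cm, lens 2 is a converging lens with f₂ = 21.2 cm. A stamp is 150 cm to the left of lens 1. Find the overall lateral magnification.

Lens 1: 1/d_i1 = 1/(37.6) − 1/(150) = 0.01993, so d_i1 = 50.18 cm; m₁ = −d_i1/d_o1 = -0.3345.
d_o2 = 96.3 − (50.18) = 46.12 cm.
Lens 2: 1/d_i2 = 1/(21.2) − 1/(46.12) = 0.02549, so d_i2 = 39.24 cm; m₂ = −d_i2/d_o2 = -0.8507.
m = m₁·m₂ = (-0.3345)(-0.8507) = +0.285.

m = +0.285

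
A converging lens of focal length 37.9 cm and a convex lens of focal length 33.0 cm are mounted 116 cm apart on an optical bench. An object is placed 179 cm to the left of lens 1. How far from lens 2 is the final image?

64.2 cm

Lens 1: 1/d_i1 = 1/f₁ − 1/d_o1 = 1/(37.9) − 1/(179) = 0.02080, so d_i1 = 48.08 cm.
The intermediate image is 48.08 cm to the right of lens 1, which is 116 − (48.08) = 67.92 cm to the left of lens 2, so d_o2 = +67.92 cm.
Lens 2: 1/d_i2 = 1/f₂ − 1/d_o2 = 1/(33.0) − 1/(67.92) = 0.01558, so d_i2 = 64.2 cm.
The final image is real, 64.2 cm to the right of lens 2 (overall magnification ≈ 0.25).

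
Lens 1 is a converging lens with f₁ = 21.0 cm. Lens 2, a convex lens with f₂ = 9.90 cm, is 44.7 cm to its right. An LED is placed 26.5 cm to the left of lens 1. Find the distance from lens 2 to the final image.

8.42 cm

Lens 1: 1/d_i1 = 1/f₁ − 1/d_o1 = 1/(21.0) − 1/(26.5) = 0.009883, so d_i1 = 101.2 cm.
The intermediate image is 101.2 cm to the right of lens 1, which lies 56.50 cm to the right of lens 2 — a virtual object — so d_o2 = −56.50 cm.
Lens 2: 1/d_i2 = 1/f₂ − 1/d_o2 = 1/(9.90) − 1/(-56.50) = 0.1187, so d_i2 = 8.42 cm.
The final image is real, 8.42 cm to the right of lens 2 (overall magnification ≈ -0.57).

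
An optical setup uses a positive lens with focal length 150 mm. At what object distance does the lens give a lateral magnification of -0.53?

m = −d_i/d_o ⇒ d_i = −m·d_o.
1/f = 1/d_o + 1/d_i = 1/d_o − 1/(m·d_o) = (1 − 1/m)/d_o, so d_o = f(1 − 1/m) = (150.0)(1 − 1/(-0.53)) = 433 mm.

433 mm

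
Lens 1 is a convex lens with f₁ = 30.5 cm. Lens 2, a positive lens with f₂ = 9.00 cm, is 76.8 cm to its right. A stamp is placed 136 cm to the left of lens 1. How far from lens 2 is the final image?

11.8 cm

Lens 1: 1/d_i1 = 1/f₁ − 1/d_o1 = 1/(30.5) − 1/(136) = 0.02543, so d_i1 = 39.32 cm.
The intermediate image is 39.32 cm to the right of lens 1, which is 76.8 − (39.32) = 37.48 cm to the left of lens 2, so d_o2 = +37.48 cm.
Lens 2: 1/d_i2 = 1/f₂ − 1/d_o2 = 1/(9.00) − 1/(37.48) = 0.08443, so d_i2 = 11.8 cm.
The final image is real, 11.8 cm to the right of lens 2 (overall magnification ≈ 0.091).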